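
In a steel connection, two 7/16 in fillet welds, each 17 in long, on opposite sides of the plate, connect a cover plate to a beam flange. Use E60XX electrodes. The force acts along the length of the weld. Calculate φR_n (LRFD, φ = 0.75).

φR_n ≈ 284 kips

E60XX → F_EXX = 60 ksi.
Effective throat t_e = 0.707 × 0.4375 = 0.3093 in.
Total length L = 34 in; A_we = 0.3093 × 34 = 10.52 in².
F_nw = 0.6 F_EXX = 0.6 × 60 = 36 ksi.
φR_n = 0.75 × 36 × 10.52 = 283.9 kips.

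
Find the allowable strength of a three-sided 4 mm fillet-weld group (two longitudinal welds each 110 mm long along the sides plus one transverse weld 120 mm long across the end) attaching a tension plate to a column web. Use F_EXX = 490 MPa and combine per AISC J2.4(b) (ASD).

t_e = 0.707 × 4 = 2.828 mm.
R_nwl = 0.6 × 490 × 2.828 × 220 × 10⁻³ = 182.9 kN (longitudinal, 2 welds).
R_nwt = 0.6 × 490 × 2.828 × 120 × 10⁻³ = 99.77 kN (transverse, base value).
(i) R_nwl + R_nwt = 282.7 kN; (ii) 0.85 R_nwl + 1.5 R_nwt = 305.1 kN.
R_n = max = 305.1 kN [governs: (ii)]; R_n/Ω = 152.6 kN.

R_n/Ω ≈ 153 kN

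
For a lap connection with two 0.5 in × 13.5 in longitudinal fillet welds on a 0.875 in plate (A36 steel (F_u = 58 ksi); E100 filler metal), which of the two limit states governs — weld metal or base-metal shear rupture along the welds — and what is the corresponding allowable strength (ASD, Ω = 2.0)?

E100XX → F_EXX = 100 ksi.
t_e = 0.707 × 0.5 = 0.3535 in; L = 27 in.
Weld metal: R_n/Ω = (1/2.0) × 0.6 × 100 × 0.3535 × 27 = 286.3 kip.
Base metal (shear rupture): R_n/Ω = (1/2.0) × 0.6 × 58 × 0.875 × 27 = 411.1 kip.
Governing: weld metal.

R_n/Ω ≈ 286 kip (weld metal governs)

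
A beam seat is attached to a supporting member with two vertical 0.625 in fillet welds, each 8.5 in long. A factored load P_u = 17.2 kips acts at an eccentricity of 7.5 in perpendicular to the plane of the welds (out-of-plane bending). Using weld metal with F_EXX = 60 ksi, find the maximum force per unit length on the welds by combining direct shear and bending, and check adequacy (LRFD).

f_max ≈ 5.45 kip/in; adequate

L_w = 2 × 8.5 = 17 in; section modulus (unit throat) S = 2 × L²/6 = 24.08 in².
Direct shear f_v = P/L_w = 17.2/17 = 1.012 kip/in.
Moment M = P × e = 17.2 × 7.5 = 129 kip·in; bending f_b = M/S = 5.356 kip/in.
f_max = √(f_v² + f_b²) = √(1.012² + 5.356²) = 5.451 kip/in.
φr_n = 0.75 × 0.6 × 60 × (0.707 × 0.625) = 11.93 kip/in → adequate.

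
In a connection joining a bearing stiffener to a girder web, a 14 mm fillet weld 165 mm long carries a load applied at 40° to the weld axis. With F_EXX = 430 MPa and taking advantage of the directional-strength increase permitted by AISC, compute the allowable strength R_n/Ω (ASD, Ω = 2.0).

t_e = 0.707 × 14 = 9.898 mm; A_we = 9.898 × 165 = 1633 mm².
Directional factor: 1.0 + 0.5 sin^1.5(40°) = 1.258.
F_nw = 0.6 × 430 × 1.258 = 324.5 MPa.
R_n/Ω = (324.5 × 1633) / 2.0 × 10⁻³ = 265 kN.

R_n/Ω ≈ 265 kN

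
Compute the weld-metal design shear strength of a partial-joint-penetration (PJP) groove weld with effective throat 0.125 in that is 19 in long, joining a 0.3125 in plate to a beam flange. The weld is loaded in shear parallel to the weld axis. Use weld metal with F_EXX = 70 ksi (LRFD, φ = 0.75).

φR_n ≈ 74.8 kip

Effective throat (given) t_e = 0.125 in.
A_we = 0.125 × 19 = 2.375 in².
F_nw = 0.6 F_EXX = 42 ksi.
φR_n = 0.75 × 42 × 2.375 = 74.81 kip.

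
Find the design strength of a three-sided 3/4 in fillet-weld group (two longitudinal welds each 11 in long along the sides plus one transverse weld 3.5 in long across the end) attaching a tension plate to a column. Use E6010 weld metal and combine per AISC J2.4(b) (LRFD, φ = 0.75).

E60XX → F_EXX = 60 ksi.
t_e = 0.707 × 0.75 = 0.5302 in.
R_nwl = 0.6 × 60 × 0.5302 × 22 = 420 kips (longitudinal, 2 welds).
R_nwt = 0.6 × 60 × 0.5302 × 3.5 = 66.81 kips (transverse, base value).
(i) R_nwl + R_nwt = 486.8 kips; (ii) 0.85 R_nwl + 1.5 R_nwt = 457.2 kips.
R_n = max = 486.8 kips [governs: (i)]; φR_n = 365.1 kips.

φR_n ≈ 365 kips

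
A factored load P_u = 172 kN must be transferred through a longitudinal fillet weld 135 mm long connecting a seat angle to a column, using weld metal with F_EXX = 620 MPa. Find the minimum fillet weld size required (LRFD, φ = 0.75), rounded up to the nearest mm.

w = 7 mm

Total weld length L = 135 mm.
Required throat t_e = P_u / (φ × 0.6 F_EXX × L) = 172 / (0.75 × 0.6 × 620 × 135 × 10⁻³) = 4.567 mm.
Required leg w = t_e / 0.707 = 6.459 mm → use 7 mm.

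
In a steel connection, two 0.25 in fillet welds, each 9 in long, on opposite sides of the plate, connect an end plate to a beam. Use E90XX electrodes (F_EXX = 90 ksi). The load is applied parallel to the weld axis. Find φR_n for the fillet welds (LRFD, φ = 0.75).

φR_n ≈ 129 kips

Effective throat t_e = 0.707 × 0.25 = 0.1767 in.
Total length L = 18 in; A_we = 0.1767 × 18 = 3.181 in².
F_nw = 0.6 F_EXX = 0.6 × 90 = 54 ksi.
φR_n = 0.75 × 54 × 3.181 = 128.9 kips.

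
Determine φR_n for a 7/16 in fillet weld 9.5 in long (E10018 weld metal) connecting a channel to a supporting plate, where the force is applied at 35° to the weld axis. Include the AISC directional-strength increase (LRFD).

φR_n ≈ 161 kips

E100XX → F_EXX = 100 ksi.
t_e = 0.707 × 0.4375 = 0.3093 in; A_we = 0.3093 × 9.5 = 2.938 in².
Directional factor: 1.0 + 0.5 sin^1.5(35°) = 1.217.
F_nw = 0.6 × 100 × 1.217 = 73.03 ksi.
φR_n = 0.75 × 73.03 × 2.938 = 161 kips.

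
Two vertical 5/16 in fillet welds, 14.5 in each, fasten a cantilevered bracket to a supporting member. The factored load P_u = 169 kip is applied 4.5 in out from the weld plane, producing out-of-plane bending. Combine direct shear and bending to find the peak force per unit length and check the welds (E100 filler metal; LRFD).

E100XX → F_EXX = 100 ksi.
L_w = 2 × 14.5 = 29 in; section modulus (unit throat) S = 2 × L²/6 = 70.08 in².
Direct shear f_v = P/L_w = 169/29 = 5.828 kip/in.
Moment M = P × e = 169 × 4.5 = 760.5 kip·in; bending f_b = M/S = 10.85 kip/in.
f_max = √(f_v² + f_b²) = √(5.828² + 10.85²) = 12.32 kip/in.
φr_n = 0.75 × 0.6 × 100 × (0.707 × 0.3125) = 9.942 kip/in → NOT adequate.

f_max ≈ 12.3 kip/in; NOT adequate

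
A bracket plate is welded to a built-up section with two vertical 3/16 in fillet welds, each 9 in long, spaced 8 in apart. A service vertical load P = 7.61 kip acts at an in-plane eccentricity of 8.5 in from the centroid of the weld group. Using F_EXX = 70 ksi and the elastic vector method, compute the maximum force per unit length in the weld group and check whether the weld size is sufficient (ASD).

Total weld length L_w = 18 in. Treat welds as unit-width lines.
Polar moment about centroid: J = 2[d³/12 + d(b/2)²] = 2[9³/12 + 9×4²] = 409.5 in³.
Direct shear f_v = P/L_w = 7.61 / 18 = 0.4228 kip/in (vertical).
Torsion M = P·e = 7.61 × 8.5 = 64.685 kip·in.
Critical point at (x, y) = (4, 4.5) from centroid. f_tx = M·y/J = 0.7108 kip/in; f_ty = M·x/J = 0.6318 kip/in.
Resultant f_max = √[f_tx² + (f_v + f_ty)²] = √[0.7108² + (0.4228 + 0.6318)²] = 1.272 kip/in.
Capacity per unit length: r_n/Ω = (1/2.0) × 0.6 × 70 × (0.707 × 0.1875) = 2.784 kip/in.
1.272 ≤ 2.784 → adequate.

f_max ≈ 1.27 kip/in; adequate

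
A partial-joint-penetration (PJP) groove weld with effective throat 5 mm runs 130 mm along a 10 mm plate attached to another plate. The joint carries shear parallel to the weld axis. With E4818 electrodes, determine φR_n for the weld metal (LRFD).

E48XX → F_EXX = 480 MPa.
Effective throat (given) t_e = 5 mm.
A_we = 5 × 130 = 650 mm².
F_nw = 0.6 F_EXX = 288 MPa.
φR_n = 0.75 × 288 × 650 × 10⁻³ = 140.4 kN.

φR_n ≈ 140 kN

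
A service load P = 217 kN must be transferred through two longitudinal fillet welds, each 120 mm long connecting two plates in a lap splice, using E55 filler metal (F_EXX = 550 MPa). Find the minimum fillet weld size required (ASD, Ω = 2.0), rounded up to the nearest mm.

Total weld length L = 240 mm.
Required throat t_e = P × Ω / (0.6 F_EXX × L) = 217 × 2.0 / (0.6 × 550 × 240 × 10⁻³) = 5.48 mm.
Required leg w = t_e / 0.707 = 7.751 mm → use 8 mm.

w = 8 mm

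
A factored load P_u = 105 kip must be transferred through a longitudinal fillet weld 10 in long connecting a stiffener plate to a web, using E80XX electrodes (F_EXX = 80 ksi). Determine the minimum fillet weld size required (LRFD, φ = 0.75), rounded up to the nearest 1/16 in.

Total weld length L = 10 in.
Required throat t_e = P_u / (φ × 0.6 F_EXX × L) = 105 / (0.75 × 0.6 × 80 × 10) = 0.2917 in.
Required leg w = t_e / 0.707 = 0.4125 in → use 7/16 in.

w = 7/16 in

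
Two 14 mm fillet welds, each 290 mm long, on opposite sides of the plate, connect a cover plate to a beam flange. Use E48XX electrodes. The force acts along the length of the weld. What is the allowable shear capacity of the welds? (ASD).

E48XX → F_EXX = 480 MPa.
Effective throat t_e = 0.707 × 14 = 9.898 mm.
Total length L = 580 mm; A_we = 9.898 × 580 = 5741 mm².
F_nw = 0.6 F_EXX = 0.6 × 480 = 288 MPa.
R_n = 288 × 5741 × 10⁻³ = 1653 kN; R_n/Ω = 1653/2.0 = 826.7 kN.

R_n/Ω ≈ 827 kN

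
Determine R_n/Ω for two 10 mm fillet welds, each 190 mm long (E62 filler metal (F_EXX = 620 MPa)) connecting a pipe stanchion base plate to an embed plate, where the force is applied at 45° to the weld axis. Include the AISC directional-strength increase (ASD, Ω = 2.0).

t_e = 0.707 × 10 = 7.07 mm; A_we = 7.07 × 380 = 2687 mm².
Directional factor: 1.0 + 0.5 sin^1.5(45°) = 1.297.
F_nw = 0.6 × 620 × 1.297 = 482.6 MPa.
R_n/Ω = (482.6 × 2687) / 2.0 × 10⁻³ = 648.3 kN.

R_n/Ω ≈ 648 kN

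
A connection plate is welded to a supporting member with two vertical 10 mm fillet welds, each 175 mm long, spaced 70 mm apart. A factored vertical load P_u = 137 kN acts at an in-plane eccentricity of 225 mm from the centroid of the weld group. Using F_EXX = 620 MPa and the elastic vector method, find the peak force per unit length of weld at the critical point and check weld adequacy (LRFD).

f_max ≈ 2370 N/mm; NOT adequate

Total weld length L_w = 350 mm. Treat welds as unit-width lines.
Polar moment about centroid: J = 2[d³/12 + d(b/2)²] = 2[175³/12 + 175×35²] = 1322000 mm³.
Direct shear f_v = P/L_w = 137×10³ / 350 = 391.4 N/mm (vertical).
Torsion M = P·e = 137×10³ × 225 = 30825000 N·mm.
Critical point at (x, y) = (35, 87.5) from centroid. f_tx = M·y/J = 2040 N/mm; f_ty = M·x/J = 816.1 N/mm.
Resultant f_max = √[f_tx² + (f_v + f_ty)²] = √[2040² + (391.4 + 816.1)²] = 2371 N/mm.
Capacity per unit length: φr_n = 0.75 × 0.6 × 620 × (0.707 × 10) = 1973 N/mm.
2371 > 1973 → NOT adequate.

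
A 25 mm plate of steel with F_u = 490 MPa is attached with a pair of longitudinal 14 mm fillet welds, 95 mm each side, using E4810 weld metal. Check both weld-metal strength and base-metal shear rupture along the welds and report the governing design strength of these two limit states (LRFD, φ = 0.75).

E48XX → F_EXX = 480 MPa.
t_e = 0.707 × 14 = 9.898 mm; L = 190 mm.
Weld metal: φR_n = 0.75 × 0.6 × 480 × 9.898 × 190 × 10⁻³ = 406.2 kN.
Base metal (shear rupture): φR_n = 0.75 × 0.6 × 490 × 25 × 190 × 10⁻³ = 1047 kN.
Governing: weld metal.

φR_n ≈ 406 kN (weld metal governs)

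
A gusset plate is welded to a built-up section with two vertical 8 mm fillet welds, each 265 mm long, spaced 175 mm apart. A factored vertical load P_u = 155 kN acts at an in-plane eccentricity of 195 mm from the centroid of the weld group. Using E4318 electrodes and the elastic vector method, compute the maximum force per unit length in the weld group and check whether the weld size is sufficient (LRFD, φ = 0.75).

f_max ≈ 867 N/mm; adequate

E43XX → F_EXX = 430 MPa.
Total weld length L_w = 530 mm. Treat welds as unit-width lines.
Polar moment about centroid: J = 2[d³/12 + d(b/2)²] = 2[265³/12 + 265×87.5²] = 7159000 mm³.
Direct shear f_v = P/L_w = 155×10³ / 530 = 292.5 N/mm (vertical).
Torsion M = P·e = 155×10³ × 195 = 30225000 N·mm.
Critical point at (x, y) = (87.5, 132.5) from centroid. f_tx = M·y/J = 559.4 N/mm; f_ty = M·x/J = 369.4 N/mm.
Resultant f_max = √[f_tx² + (f_v + f_ty)²] = √[559.4² + (292.5 + 369.4)²] = 866.6 N/mm.
Capacity per unit length: φr_n = 0.75 × 0.6 × 430 × (0.707 × 8) = 1094 N/mm.
866.6 ≤ 1094 → adequate.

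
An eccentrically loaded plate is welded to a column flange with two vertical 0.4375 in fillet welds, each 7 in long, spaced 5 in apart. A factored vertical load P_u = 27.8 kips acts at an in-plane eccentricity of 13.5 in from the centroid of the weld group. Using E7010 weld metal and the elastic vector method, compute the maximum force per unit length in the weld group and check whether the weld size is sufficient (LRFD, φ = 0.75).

E70XX → F_EXX = 70 ksi.
Total weld length L_w = 14 in. Treat welds as unit-width lines.
Polar moment about centroid: J = 2[d³/12 + d(b/2)²] = 2[7³/12 + 7×2.5²] = 144.7 in³.
Direct shear f_v = P/L_w = 27.8 / 14 = 1.986 kip/in (vertical).
Torsion M = P·e = 27.8 × 13.5 = 375.3 kip·in.
Critical point at (x, y) = (2.5, 3.5) from centroid. f_tx = M·y/J = 9.08 kip/in; f_ty = M·x/J = 6.486 kip/in.
Resultant f_max = √[f_tx² + (f_v + f_ty)²] = √[9.08² + (1.986 + 6.486)²] = 12.42 kip/in.
Capacity per unit length: φr_n = 0.75 × 0.6 × 70 × (0.707 × 0.4375) = 9.743 kip/in.
12.42 > 9.743 → NOT adequate.

f_max ≈ 12.4 kip/in; NOT adequate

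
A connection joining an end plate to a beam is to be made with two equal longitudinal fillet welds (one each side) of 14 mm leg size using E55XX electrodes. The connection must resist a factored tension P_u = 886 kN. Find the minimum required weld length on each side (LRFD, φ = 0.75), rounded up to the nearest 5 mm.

L = 185 mm on each side

E55XX → F_EXX = 550 MPa.
Throat t_e = 0.707 × 14 = 9.898 mm.
φr_n = 0.75 × 0.6 × 550 × 9.898 × 10⁻³ = 2.45 kN/mm.
L_req = P_u / φr_n = 886 / 2.45 = 361.7 mm total.
Per side: 361.7 / 2 = 180.8 mm.
Round up → use L = 185 mm on each side.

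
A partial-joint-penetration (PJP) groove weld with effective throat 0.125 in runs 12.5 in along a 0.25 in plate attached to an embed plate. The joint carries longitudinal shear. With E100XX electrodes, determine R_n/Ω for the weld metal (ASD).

E100XX → F_EXX = 100 ksi.
Effective throat (given) t_e = 0.125 in.
A_we = 0.125 × 12.5 = 1.562 in².
F_nw = 0.6 F_EXX = 60 ksi.
R_n/Ω = (60 × 1.562) / 2.0 = 46.88 kip.

R_n/Ω ≈ 46.9 kip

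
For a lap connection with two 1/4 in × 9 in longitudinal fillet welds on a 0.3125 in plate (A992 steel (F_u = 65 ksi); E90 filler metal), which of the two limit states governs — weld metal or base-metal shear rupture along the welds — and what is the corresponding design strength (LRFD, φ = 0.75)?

E90XX → F_EXX = 90 ksi.
t_e = 0.707 × 0.25 = 0.1767 in; L = 18 in.
Weld metal: φR_n = 0.75 × 0.6 × 90 × 0.1767 × 18 = 128.9 kips.
Base metal (shear rupture): φR_n = 0.75 × 0.6 × 65 × 0.3125 × 18 = 164.5 kips.
Governing: weld metal.

φR_n ≈ 129 kips (weld metal governs)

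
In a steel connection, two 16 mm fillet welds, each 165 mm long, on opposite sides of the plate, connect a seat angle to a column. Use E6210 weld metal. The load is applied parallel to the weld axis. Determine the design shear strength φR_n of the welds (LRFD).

φR_n ≈ 1040 kN

E62XX → F_EXX = 620 MPa.
Effective throat t_e = 0.707 × 16 = 11.31 mm.
Total length L = 330 mm; A_we = 11.31 × 330 = 3733 mm².
F_nw = 0.6 F_EXX = 0.6 × 620 = 372 MPa.
φR_n = 0.75 × 372 × 3733 × 10⁻³ = 1041 kN.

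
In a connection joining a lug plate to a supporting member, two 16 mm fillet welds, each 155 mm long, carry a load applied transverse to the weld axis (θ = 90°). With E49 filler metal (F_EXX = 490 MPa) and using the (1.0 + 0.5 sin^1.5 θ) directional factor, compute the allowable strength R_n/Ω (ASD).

t_e = 0.707 × 16 = 11.31 mm; A_we = 11.31 × 310 = 3507 mm².
Directional factor: 1.0 + 0.5 sin^1.5(90°) = 1.5.
F_nw = 0.6 × 490 × 1.5 = 441 MPa.
R_n/Ω = (441 × 3507) / 2.0 × 10⁻³ = 773.2 kN.

R_n/Ω ≈ 773 kN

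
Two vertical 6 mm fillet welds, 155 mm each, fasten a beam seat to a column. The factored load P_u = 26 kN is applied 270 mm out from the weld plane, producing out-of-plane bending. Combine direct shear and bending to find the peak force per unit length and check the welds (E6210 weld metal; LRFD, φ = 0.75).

f_max ≈ 881 N/mm; adequate

E62XX → F_EXX = 620 MPa.
L_w = 2 × 155 = 310 mm; section modulus (unit throat) S = 2 × L²/6 = 8008 mm².
Direct shear f_v = P/L_w = 26×10³/310 = 83.87 N/mm.
Moment M = P × e = 26×10³ × 270 = 7020000 N·mm; bending f_b = M/S = 876.6 N/mm.
f_max = √(f_v² + f_b²) = √(83.87² + 876.6²) = 880.6 N/mm.
φr_n = 0.75 × 0.6 × 620 × (0.707 × 6) = 1184 N/mm → adequate.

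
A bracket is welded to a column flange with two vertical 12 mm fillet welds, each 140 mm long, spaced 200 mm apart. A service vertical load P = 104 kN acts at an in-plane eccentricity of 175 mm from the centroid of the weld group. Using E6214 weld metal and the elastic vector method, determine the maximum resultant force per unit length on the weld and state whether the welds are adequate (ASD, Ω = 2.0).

E62XX → F_EXX = 620 MPa.
Total weld length L_w = 280 mm. Treat welds as unit-width lines.
Polar moment about centroid: J = 2[d³/12 + d(b/2)²] = 2[140³/12 + 140×100²] = 3257000 mm³.
Direct shear f_v = P/L_w = 104×10³ / 280 = 371.4 N/mm (vertical).
Torsion M = P·e = 104×10³ × 175 = 18200000 N·mm.
Critical point at (x, y) = (100, 70) from centroid. f_tx = M·y/J = 391.1 N/mm; f_ty = M·x/J = 558.7 N/mm.
Resultant f_max = √[f_tx² + (f_v + f_ty)²] = √[391.1² + (371.4 + 558.7)²] = 1009 N/mm.
Capacity per unit length: r_n/Ω = (1/2.0) × 0.6 × 620 × (0.707 × 12) = 1578 N/mm.
1009 ≤ 1578 → adequate.

f_max ≈ 1010 N/mm; adequate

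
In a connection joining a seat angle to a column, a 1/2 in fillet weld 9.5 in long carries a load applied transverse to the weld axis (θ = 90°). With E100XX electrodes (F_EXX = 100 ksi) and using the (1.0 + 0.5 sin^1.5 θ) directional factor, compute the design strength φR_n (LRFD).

φR_n ≈ 227 kip

t_e = 0.707 × 0.5 = 0.3535 in; A_we = 0.3535 × 9.5 = 3.358 in².
Directional factor: 1.0 + 0.5 sin^1.5(90°) = 1.5.
F_nw = 0.6 × 100 × 1.5 = 90 ksi.
φR_n = 0.75 × 90 × 3.358 = 226.7 kip.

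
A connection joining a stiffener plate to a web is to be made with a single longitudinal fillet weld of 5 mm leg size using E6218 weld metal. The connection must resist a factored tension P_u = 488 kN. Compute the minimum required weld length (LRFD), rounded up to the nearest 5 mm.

L = 495 mm

E62XX → F_EXX = 620 MPa.
Throat t_e = 0.707 × 5 = 3.535 mm.
φr_n = 0.75 × 0.6 × 620 × 3.535 × 10⁻³ = 0.9863 kN/mm.
L_req = P_u / φr_n = 488 / 0.9863 = 494.8 mm total.
Round up → use L = 495 mm.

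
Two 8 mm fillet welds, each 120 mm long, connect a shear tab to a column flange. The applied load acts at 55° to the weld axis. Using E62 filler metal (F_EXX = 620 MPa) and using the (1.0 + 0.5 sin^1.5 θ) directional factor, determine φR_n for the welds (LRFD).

t_e = 0.707 × 8 = 5.656 mm; A_we = 5.656 × 240 = 1357 mm².
Directional factor: 1.0 + 0.5 sin^1.5(55°) = 1.371.
F_nw = 0.6 × 620 × 1.371 = 509.9 MPa.
φR_n = 0.75 × 509.9 × 1357 × 10⁻³ = 519.1 kN.

φR_n ≈ 519 kN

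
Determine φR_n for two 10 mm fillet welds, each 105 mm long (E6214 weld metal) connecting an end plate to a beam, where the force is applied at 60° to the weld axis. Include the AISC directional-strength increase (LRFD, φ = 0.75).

E62XX → F_EXX = 620 MPa.
t_e = 0.707 × 10 = 7.07 mm; A_we = 7.07 × 210 = 1485 mm².
Directional factor: 1.0 + 0.5 sin^1.5(60°) = 1.403.
F_nw = 0.6 × 620 × 1.403 = 521.9 MPa.
φR_n = 0.75 × 521.9 × 1485 × 10⁻³ = 581.2 kN.

φR_n ≈ 581 kN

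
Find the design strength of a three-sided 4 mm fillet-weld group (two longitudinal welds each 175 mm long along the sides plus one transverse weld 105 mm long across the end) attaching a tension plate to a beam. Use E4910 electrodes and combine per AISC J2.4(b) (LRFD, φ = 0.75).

E49XX → F_EXX = 490 MPa.
t_e = 0.707 × 4 = 2.828 mm.
R_nwl = 0.6 × 490 × 2.828 × 350 × 10⁻³ = 291 kN (longitudinal, 2 welds).
R_nwt = 0.6 × 490 × 2.828 × 105 × 10⁻³ = 87.3 kN (transverse, base value).
(i) R_nwl + R_nwt = 378.3 kN; (ii) 0.85 R_nwl + 1.5 R_nwt = 378.3 kN.
R_n = max = 378.3 kN [governs: (ii)]; φR_n = 283.7 kN.

φR_n ≈ 284 kN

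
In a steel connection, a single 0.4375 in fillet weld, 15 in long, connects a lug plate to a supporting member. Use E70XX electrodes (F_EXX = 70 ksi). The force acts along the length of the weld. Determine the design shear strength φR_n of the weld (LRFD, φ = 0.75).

Effective throat t_e = 0.707 × 0.4375 = 0.3093 in.
Total length L = 15 in; A_we = 0.3093 × 15 = 4.64 in².
F_nw = 0.6 F_EXX = 0.6 × 70 = 42 ksi.
φR_n = 0.75 × 42 × 4.64 = 146.2 kips.

φR_n ≈ 146 kips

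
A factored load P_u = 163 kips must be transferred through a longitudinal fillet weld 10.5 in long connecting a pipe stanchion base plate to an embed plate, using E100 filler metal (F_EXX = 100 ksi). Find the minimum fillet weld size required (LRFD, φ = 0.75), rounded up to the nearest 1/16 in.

w = 1/2 in

Total weld length L = 10.5 in.
Required throat t_e = P_u / (φ × 0.6 F_EXX × L) = 163 / (0.75 × 0.6 × 100 × 10.5) = 0.345 in.
Required leg w = t_e / 0.707 = 0.4879 in → use 1/2 in.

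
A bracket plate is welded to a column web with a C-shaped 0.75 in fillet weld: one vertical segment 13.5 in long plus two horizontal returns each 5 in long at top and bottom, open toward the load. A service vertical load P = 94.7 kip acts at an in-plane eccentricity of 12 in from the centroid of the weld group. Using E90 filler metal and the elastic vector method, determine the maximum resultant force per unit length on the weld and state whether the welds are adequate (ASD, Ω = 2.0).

f_max ≈ 14.8 kip/in; NOT adequate

E90XX → F_EXX = 90 ksi.
Total weld length L_w = 23.5 in. Treat welds as unit-width lines.
Centroid: x̄ = 2×5×2.5 / 23.5 = 1.064 in from the vertical weld.
Polar moment about centroid: J = I_x + I_y = [13.5³/12 + 2×5×6.75²] + [13.5×1.064² + 2(5³/12 + 5×1.436²)] = 717.4 in³.
Direct shear f_v = P/L_w = 94.7 / 23.5 = 4.03 kip/in (vertical).
Torsion M = P·e = 94.7 × 12 = 1136.4 kip·in.
Critical point at (x, y) = (3.936, 6.75) from centroid. f_tx = M·y/J = 10.69 kip/in; f_ty = M·x/J = 6.235 kip/in.
Resultant f_max = √[f_tx² + (f_v + f_ty)²] = √[10.69² + (4.03 + 6.235)²] = 14.82 kip/in.
Capacity per unit length: r_n/Ω = (1/2.0) × 0.6 × 90 × (0.707 × 0.75) = 14.32 kip/in.
14.82 > 14.32 → NOT adequate.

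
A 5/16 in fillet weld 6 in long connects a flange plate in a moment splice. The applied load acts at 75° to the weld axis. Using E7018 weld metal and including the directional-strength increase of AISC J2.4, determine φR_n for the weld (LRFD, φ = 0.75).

E70XX → F_EXX = 70 ksi.
t_e = 0.707 × 0.3125 = 0.2209 in; A_we = 0.2209 × 6 = 1.326 in².
Directional factor: 1.0 + 0.5 sin^1.5(75°) = 1.475.
F_nw = 0.6 × 70 × 1.475 = 61.94 ksi.
φR_n = 0.75 × 61.94 × 1.326 = 61.58 kips.

φR_n ≈ 61.6 kips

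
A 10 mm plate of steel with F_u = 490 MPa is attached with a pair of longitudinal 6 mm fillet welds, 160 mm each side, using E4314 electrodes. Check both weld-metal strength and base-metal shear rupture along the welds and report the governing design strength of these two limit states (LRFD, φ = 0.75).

φR_n ≈ 263 kN (weld metal governs)

E43XX → F_EXX = 430 MPa.
t_e = 0.707 × 6 = 4.242 mm; L = 320 mm.
Weld metal: φR_n = 0.75 × 0.6 × 430 × 4.242 × 320 × 10⁻³ = 262.7 kN.
Base metal (shear rupture): φR_n = 0.75 × 0.6 × 490 × 10 × 320 × 10⁻³ = 705.6 kN.
Governing: weld metal.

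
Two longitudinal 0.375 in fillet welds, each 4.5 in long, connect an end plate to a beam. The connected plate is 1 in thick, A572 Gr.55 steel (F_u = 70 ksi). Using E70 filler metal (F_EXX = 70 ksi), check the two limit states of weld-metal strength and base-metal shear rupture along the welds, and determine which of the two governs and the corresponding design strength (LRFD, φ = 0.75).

t_e = 0.707 × 0.375 = 0.2651 in; L = 9 in.
Weld metal: φR_n = 0.75 × 0.6 × 70 × 0.2651 × 9 = 75.16 kips.
Base metal (shear rupture): φR_n = 0.75 × 0.6 × 70 × 1 × 9 = 283.5 kips.
Governing: weld metal.

φR_n ≈ 75.2 kips (weld metal governs)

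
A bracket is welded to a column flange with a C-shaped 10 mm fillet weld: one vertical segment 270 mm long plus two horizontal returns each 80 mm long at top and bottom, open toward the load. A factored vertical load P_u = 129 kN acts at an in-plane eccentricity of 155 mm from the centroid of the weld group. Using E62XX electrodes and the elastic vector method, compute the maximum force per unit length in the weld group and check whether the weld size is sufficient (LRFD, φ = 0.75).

E62XX → F_EXX = 620 MPa.
Total weld length L_w = 430 mm. Treat welds as unit-width lines.
Centroid: x̄ = 2×80×40 / 430 = 14.88 mm from the vertical weld.
Polar moment about centroid: J = I_x + I_y = [270³/12 + 2×80×135²] + [270×14.88² + 2(80³/12 + 80×25.12²)] = 4802000 mm³.
Direct shear f_v = P/L_w = 129×10³ / 430 = 300 N/mm (vertical).
Torsion M = P·e = 129×10³ × 155 = 19995000 N·mm.
Critical point at (x, y) = (65.12, 135) from centroid. f_tx = M·y/J = 562.1 N/mm; f_ty = M·x/J = 271.1 N/mm.
Resultant f_max = √[f_tx² + (f_v + f_ty)²] = √[562.1² + (300 + 271.1)²] = 801.3 N/mm.
Capacity per unit length: φr_n = 0.75 × 0.6 × 620 × (0.707 × 10) = 1973 N/mm.
801.3 ≤ 1973 → adequate.

f_max ≈ 801 N/mm; adequate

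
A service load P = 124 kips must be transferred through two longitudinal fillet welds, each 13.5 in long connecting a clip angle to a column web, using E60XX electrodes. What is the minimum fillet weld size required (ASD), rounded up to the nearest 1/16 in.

w = 3/8 in

E60XX → F_EXX = 60 ksi.
Total weld length L = 27 in.
Required throat t_e = P × Ω / (0.6 F_EXX × L) = 124 × 2.0 / (0.6 × 60 × 27) = 0.2551 in.
Required leg w = t_e / 0.707 = 0.3609 in → use 3/8 in.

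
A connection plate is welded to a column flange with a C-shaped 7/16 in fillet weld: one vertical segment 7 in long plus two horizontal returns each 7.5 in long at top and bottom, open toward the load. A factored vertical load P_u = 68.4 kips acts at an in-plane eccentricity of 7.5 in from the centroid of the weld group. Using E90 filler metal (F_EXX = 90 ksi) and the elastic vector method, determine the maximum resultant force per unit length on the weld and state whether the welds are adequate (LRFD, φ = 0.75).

Total weld length L_w = 22 in. Treat welds as unit-width lines.
Centroid: x̄ = 2×7.5×3.75 / 22 = 2.557 in from the vertical weld.
Polar moment about centroid: J = I_x + I_y = [7³/12 + 2×7.5×3.5²] + [7×2.557² + 2(7.5³/12 + 7.5×1.193²)] = 349.8 in³.
Direct shear f_v = P/L_w = 68.4 / 22 = 3.109 kip/in (vertical).
Torsion M = P·e = 68.4 × 7.5 = 513 kip·in.
Critical point at (x, y) = (4.943, 3.5) from centroid. f_tx = M·y/J = 5.133 kip/in; f_ty = M·x/J = 7.25 kip/in.
Resultant f_max = √[f_tx² + (f_v + f_ty)²] = √[5.133² + (3.109 + 7.25)²] = 11.56 kip/in.
Capacity per unit length: φr_n = 0.75 × 0.6 × 90 × (0.707 × 0.4375) = 12.53 kip/in.
11.56 ≤ 12.53 → adequate.

f_max ≈ 11.6 kip/in; adequate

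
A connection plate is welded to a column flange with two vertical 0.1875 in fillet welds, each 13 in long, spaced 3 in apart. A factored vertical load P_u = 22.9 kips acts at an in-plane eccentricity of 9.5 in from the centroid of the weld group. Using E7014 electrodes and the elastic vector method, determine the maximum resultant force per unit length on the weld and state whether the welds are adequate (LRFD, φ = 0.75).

E70XX → F_EXX = 70 ksi.
Total weld length L_w = 26 in. Treat welds as unit-width lines.
Polar moment about centroid: J = 2[d³/12 + d(b/2)²] = 2[13³/12 + 13×1.5²] = 424.7 in³.
Direct shear f_v = P/L_w = 22.9 / 26 = 0.8808 kip/in (vertical).
Torsion M = P·e = 22.9 × 9.5 = 217.55 kip·in.
Critical point at (x, y) = (1.5, 6.5) from centroid. f_tx = M·y/J = 3.33 kip/in; f_ty = M·x/J = 0.7684 kip/in.
Resultant f_max = √[f_tx² + (f_v + f_ty)²] = √[3.33² + (0.8808 + 0.7684)²] = 3.716 kip/in.
Capacity per unit length: φr_n = 0.75 × 0.6 × 70 × (0.707 × 0.1875) = 4.176 kip/in.
3.716 ≤ 4.176 → adequate.

f_max ≈ 3.72 kip/in; adequate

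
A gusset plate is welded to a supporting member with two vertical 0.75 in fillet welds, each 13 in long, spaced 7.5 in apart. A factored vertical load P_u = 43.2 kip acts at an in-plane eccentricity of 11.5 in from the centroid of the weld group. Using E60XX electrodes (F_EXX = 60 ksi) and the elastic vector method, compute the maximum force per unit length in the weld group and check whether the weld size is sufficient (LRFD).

f_max ≈ 6.1 kip/in; adequate

Total weld length L_w = 26 in. Treat welds as unit-width lines.
Polar moment about centroid: J = 2[d³/12 + d(b/2)²] = 2[13³/12 + 13×3.75²] = 731.8 in³.
Direct shear f_v = P/L_w = 43.2 / 26 = 1.662 kip/in (vertical).
Torsion M = P·e = 43.2 × 11.5 = 496.8 kip·in.
Critical point at (x, y) = (3.75, 6.5) from centroid. f_tx = M·y/J = 4.413 kip/in; f_ty = M·x/J = 2.546 kip/in.
Resultant f_max = √[f_tx² + (f_v + f_ty)²] = √[4.413² + (1.662 + 2.546)²] = 6.097 kip/in.
Capacity per unit length: φr_n = 0.75 × 0.6 × 60 × (0.707 × 0.75) = 14.32 kip/in.
6.097 ≤ 14.32 → adequate.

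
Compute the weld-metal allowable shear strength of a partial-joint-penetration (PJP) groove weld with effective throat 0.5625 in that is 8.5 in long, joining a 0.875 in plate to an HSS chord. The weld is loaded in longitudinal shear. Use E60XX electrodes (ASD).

E60XX → F_EXX = 60 ksi.
Effective throat (given) t_e = 0.5625 in.
A_we = 0.5625 × 8.5 = 4.781 in².
F_nw = 0.6 F_EXX = 36 ksi.
R_n/Ω = (36 × 4.781) / 2.0 = 86.06 kips.

R_n/Ω ≈ 86.1 kips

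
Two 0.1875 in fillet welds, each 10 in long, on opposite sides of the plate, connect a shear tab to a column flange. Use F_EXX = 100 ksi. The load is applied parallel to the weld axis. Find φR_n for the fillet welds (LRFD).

φR_n ≈ 119 kips

Effective throat t_e = 0.707 × 0.1875 = 0.1326 in.
Total length L = 20 in; A_we = 0.1326 × 20 = 2.651 in².
F_nw = 0.6 F_EXX = 0.6 × 100 = 60 ksi.
φR_n = 0.75 × 60 × 2.651 = 119.3 kips.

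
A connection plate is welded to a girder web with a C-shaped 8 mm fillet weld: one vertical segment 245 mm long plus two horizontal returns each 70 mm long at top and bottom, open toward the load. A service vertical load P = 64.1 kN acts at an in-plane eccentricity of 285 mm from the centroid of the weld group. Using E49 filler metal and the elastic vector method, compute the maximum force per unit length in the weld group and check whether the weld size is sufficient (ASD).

f_max ≈ 792 N/mm; adequate

E49XX → F_EXX = 490 MPa.
Total weld length L_w = 385 mm. Treat welds as unit-width lines.
Centroid: x̄ = 2×70×35 / 385 = 12.73 mm from the vertical weld.
Polar moment about centroid: J = I_x + I_y = [245³/12 + 2×70×122.5²] + [245×12.73² + 2(70³/12 + 70×22.27²)] = 3493000 mm³.
Direct shear f_v = P/L_w = 64.1×10³ / 385 = 166.5 N/mm (vertical).
Torsion M = P·e = 64.1×10³ × 285 = 18268000 N·mm.
Critical point at (x, y) = (57.27, 122.5) from centroid. f_tx = M·y/J = 640.7 N/mm; f_ty = M·x/J = 299.6 N/mm.
Resultant f_max = √[f_tx² + (f_v + f_ty)²] = √[640.7² + (166.5 + 299.6)²] = 792.3 N/mm.
Capacity per unit length: r_n/Ω = (1/2.0) × 0.6 × 490 × (0.707 × 8) = 831.4 N/mm.
792.3 ≤ 831.4 → adequate.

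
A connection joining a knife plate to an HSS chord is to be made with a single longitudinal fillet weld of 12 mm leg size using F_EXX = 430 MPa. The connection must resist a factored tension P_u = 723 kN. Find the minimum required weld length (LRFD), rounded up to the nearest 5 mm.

Throat t_e = 0.707 × 12 = 8.484 mm.
φr_n = 0.75 × 0.6 × 430 × 8.484 × 10⁻³ = 1.642 kN/mm.
L_req = P_u / φr_n = 723 / 1.642 = 440.4 mm total.
Round up → use L = 445 mm.

L = 445 mm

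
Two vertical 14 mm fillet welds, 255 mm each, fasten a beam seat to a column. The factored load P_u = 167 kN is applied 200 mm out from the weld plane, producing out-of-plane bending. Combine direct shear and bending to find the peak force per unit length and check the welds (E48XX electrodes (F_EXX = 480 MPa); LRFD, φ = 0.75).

f_max ≈ 1580 N/mm; adequate

L_w = 2 × 255 = 510 mm; section modulus (unit throat) S = 2 × L²/6 = 21680 mm².
Direct shear f_v = P/L_w = 167×10³/510 = 327.5 N/mm.
Moment M = P × e = 167×10³ × 200 = 33400000 N·mm; bending f_b = M/S = 1541 N/mm.
f_max = √(f_v² + f_b²) = √(327.5² + 1541²) = 1575 N/mm.
φr_n = 0.75 × 0.6 × 480 × (0.707 × 14) = 2138 N/mm → adequate.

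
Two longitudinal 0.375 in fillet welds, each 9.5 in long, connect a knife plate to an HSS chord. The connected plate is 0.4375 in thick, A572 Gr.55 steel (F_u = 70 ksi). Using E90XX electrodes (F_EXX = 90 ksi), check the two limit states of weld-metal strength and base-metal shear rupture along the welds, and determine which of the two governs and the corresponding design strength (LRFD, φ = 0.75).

φR_n ≈ 204 kips (weld metal governs)

t_e = 0.707 × 0.375 = 0.2651 in; L = 19 in.
Weld metal: φR_n = 0.75 × 0.6 × 90 × 0.2651 × 19 = 204 kips.
Base metal (shear rupture): φR_n = 0.75 × 0.6 × 70 × 0.4375 × 19 = 261.8 kips.
Governing: weld metal.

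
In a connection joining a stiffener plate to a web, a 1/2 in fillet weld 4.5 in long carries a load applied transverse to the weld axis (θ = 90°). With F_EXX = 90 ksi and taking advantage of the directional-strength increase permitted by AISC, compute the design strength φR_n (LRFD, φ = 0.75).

φR_n ≈ 96.6 kip

t_e = 0.707 × 0.5 = 0.3535 in; A_we = 0.3535 × 4.5 = 1.591 in².
Directional factor: 1.0 + 0.5 sin^1.5(90°) = 1.5.
F_nw = 0.6 × 90 × 1.5 = 81 ksi.
φR_n = 0.75 × 81 × 1.591 = 96.64 kip.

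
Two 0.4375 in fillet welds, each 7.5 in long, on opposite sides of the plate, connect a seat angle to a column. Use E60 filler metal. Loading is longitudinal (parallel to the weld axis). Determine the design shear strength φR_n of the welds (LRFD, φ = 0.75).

E60XX → F_EXX = 60 ksi.
Effective throat t_e = 0.707 × 0.4375 = 0.3093 in.
Total length L = 15 in; A_we = 0.3093 × 15 = 4.64 in².
F_nw = 0.6 F_EXX = 0.6 × 60 = 36 ksi.
φR_n = 0.75 × 36 × 4.64 = 125.3 kips.

φR_n ≈ 125 kips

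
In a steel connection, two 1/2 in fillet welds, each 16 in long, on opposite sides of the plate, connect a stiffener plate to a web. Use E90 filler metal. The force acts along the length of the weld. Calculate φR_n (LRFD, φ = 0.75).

E90XX → F_EXX = 90 ksi.
Effective throat t_e = 0.707 × 0.5 = 0.3535 in.
Total length L = 32 in; A_we = 0.3535 × 32 = 11.31 in².
F_nw = 0.6 F_EXX = 0.6 × 90 = 54 ksi.
φR_n = 0.75 × 54 × 11.31 = 458.1 kips.

φR_n ≈ 458 kips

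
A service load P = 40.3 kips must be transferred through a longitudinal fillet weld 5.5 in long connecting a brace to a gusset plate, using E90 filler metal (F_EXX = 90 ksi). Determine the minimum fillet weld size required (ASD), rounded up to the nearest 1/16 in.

Total weld length L = 5.5 in.
Required throat t_e = P × Ω / (0.6 F_EXX × L) = 40.3 × 2.0 / (0.6 × 90 × 5.5) = 0.2714 in.
Required leg w = t_e / 0.707 = 0.3838 in → use 7/16 in.

w = 7/16 in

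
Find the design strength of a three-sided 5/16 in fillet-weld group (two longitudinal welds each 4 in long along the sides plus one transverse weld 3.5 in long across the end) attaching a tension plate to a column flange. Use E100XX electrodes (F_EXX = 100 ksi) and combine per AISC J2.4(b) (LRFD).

φR_n ≈ 120 kips

t_e = 0.707 × 0.3125 = 0.2209 in.
R_nwl = 0.6 × 100 × 0.2209 × 8 = 106 kips (longitudinal, 2 welds).
R_nwt = 0.6 × 100 × 0.2209 × 3.5 = 46.4 kips (transverse, base value).
(i) R_nwl + R_nwt = 152.4 kips; (ii) 0.85 R_nwl + 1.5 R_nwt = 159.7 kips.
R_n = max = 159.7 kips [governs: (ii)]; φR_n = 119.8 kips.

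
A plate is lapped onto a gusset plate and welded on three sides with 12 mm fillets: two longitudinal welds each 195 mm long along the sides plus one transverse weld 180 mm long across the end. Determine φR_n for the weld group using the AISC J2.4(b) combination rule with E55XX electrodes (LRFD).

φR_n ≈ 1260 kN

E55XX → F_EXX = 550 MPa.
t_e = 0.707 × 12 = 8.484 mm.
R_nwl = 0.6 × 550 × 8.484 × 390 × 10⁻³ = 1092 kN (longitudinal, 2 welds).
R_nwt = 0.6 × 550 × 8.484 × 180 × 10⁻³ = 503.9 kN (transverse, base value).
(i) R_nwl + R_nwt = 1596 kN; (ii) 0.85 R_nwl + 1.5 R_nwt = 1684 kN.
R_n = max = 1684 kN [governs: (ii)]; φR_n = 1263 kN.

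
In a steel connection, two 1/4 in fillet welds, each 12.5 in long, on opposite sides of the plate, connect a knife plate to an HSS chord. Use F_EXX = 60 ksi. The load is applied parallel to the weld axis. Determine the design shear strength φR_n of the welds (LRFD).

φR_n ≈ 119 kips

Effective throat t_e = 0.707 × 0.25 = 0.1767 in.
Total length L = 25 in; A_we = 0.1767 × 25 = 4.419 in².
F_nw = 0.6 F_EXX = 0.6 × 60 = 36 ksi.
φR_n = 0.75 × 36 × 4.419 = 119.3 kips.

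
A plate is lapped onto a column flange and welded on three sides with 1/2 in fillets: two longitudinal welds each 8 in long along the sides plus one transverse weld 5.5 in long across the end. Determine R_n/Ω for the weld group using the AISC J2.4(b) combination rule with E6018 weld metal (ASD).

E60XX → F_EXX = 60 ksi.
t_e = 0.707 × 0.5 = 0.3535 in.
R_nwl = 0.6 × 60 × 0.3535 × 16 = 203.6 kip (longitudinal, 2 welds).
R_nwt = 0.6 × 60 × 0.3535 × 5.5 = 69.99 kip (transverse, base value).
(i) R_nwl + R_nwt = 273.6 kip; (ii) 0.85 R_nwl + 1.5 R_nwt = 278.1 kip.
R_n = max = 278.1 kip [governs: (ii)]; R_n/Ω = 139 kip.

R_n/Ω ≈ 139 kip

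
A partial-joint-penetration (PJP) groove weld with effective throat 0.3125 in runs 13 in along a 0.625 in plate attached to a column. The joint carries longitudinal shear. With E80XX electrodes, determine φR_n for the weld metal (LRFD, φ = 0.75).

E80XX → F_EXX = 80 ksi.
Effective throat (given) t_e = 0.3125 in.
A_we = 0.3125 × 13 = 4.062 in².
F_nw = 0.6 F_EXX = 48 ksi.
φR_n = 0.75 × 48 × 4.062 = 146.2 kips.

φR_n ≈ 146 kips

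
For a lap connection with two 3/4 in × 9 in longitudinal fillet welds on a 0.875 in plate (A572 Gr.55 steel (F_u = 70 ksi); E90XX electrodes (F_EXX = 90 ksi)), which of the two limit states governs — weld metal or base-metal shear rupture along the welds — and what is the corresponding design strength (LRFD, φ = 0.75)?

t_e = 0.707 × 0.75 = 0.5302 in; L = 18 in.
Weld metal: φR_n = 0.75 × 0.6 × 90 × 0.5302 × 18 = 386.6 kip.
Base metal (shear rupture): φR_n = 0.75 × 0.6 × 70 × 0.875 × 18 = 496.1 kip.
Governing: weld metal.

φR_n ≈ 387 kip (weld metal governs)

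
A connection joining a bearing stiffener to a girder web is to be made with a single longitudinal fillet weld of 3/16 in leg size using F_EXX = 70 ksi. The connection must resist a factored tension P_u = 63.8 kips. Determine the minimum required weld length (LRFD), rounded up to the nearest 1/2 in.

Throat t_e = 0.707 × 0.1875 = 0.1326 in.
φr_n = 0.75 × 0.6 × 70 × 0.1326 = 4.176 kips/in.
L_req = P_u / φr_n = 63.8 / 4.176 = 15.28 in total.
Round up → use L = 15.5 in.

L = 15.5 in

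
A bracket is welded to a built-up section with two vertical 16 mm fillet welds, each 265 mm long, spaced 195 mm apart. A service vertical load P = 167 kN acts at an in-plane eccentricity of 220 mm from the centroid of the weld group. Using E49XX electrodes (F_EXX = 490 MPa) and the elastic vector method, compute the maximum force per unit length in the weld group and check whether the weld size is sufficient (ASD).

Total weld length L_w = 530 mm. Treat welds as unit-width lines.
Polar moment about centroid: J = 2[d³/12 + d(b/2)²] = 2[265³/12 + 265×97.5²] = 8140000 mm³.
Direct shear f_v = P/L_w = 167×10³ / 530 = 315.1 N/mm (vertical).
Torsion M = P·e = 167×10³ × 220 = 36740000 N·mm.
Critical point at (x, y) = (97.5, 132.5) from centroid. f_tx = M·y/J = 598 N/mm; f_ty = M·x/J = 440.1 N/mm.
Resultant f_max = √[f_tx² + (f_v + f_ty)²] = √[598² + (315.1 + 440.1)²] = 963.3 N/mm.
Capacity per unit length: r_n/Ω = (1/2.0) × 0.6 × 490 × (0.707 × 16) = 1663 N/mm.
963.3 ≤ 1663 → adequate.

f_max ≈ 963 N/mm; adequate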